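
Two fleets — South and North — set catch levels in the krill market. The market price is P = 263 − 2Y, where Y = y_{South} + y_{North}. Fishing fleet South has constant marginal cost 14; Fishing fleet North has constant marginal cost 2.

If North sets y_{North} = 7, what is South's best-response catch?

Fishing fleet South's profit: π = y_{South}(263 − 2(y_{South} + y_{North})) − 14y_{South}.
∂π/∂y_{South} = 249 − 4y_{South} − 2y_{North} = 0, so y_{South} = 62.25 − 0.5y_{North}.
At y_{North} = 7: y_{South} = 62.25 − 0.5·7 = 58.75.

58.75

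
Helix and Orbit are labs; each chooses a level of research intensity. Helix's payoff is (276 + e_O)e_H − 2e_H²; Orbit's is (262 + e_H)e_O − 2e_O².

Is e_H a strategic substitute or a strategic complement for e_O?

strategic complements

Expanding Helix's payoff: 276e_H + e_Oe_H − 2e_H².
∂π/∂e_H = 276 + e_O − 4e_H = 0, so e_H = 69 + 0.25e_O.
The best-response slope de_H/de_O = 0.25 > 0: the reaction function is upward-sloping, so the choices are strategic complements.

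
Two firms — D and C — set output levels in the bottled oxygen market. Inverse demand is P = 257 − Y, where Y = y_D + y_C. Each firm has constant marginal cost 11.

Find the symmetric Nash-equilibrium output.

Firm D's profit: π = y_D(257 − (y_D + y_C)) − 11y_D.
∂π/∂y_D = 246 − 2y_D − y_C = 0, so y_D = 123 − 0.5y_C.
The game is symmetric, so in equilibrium y_C = y_D: the reaction function gives 1.5y_D = 123, hence y_D = 82.

82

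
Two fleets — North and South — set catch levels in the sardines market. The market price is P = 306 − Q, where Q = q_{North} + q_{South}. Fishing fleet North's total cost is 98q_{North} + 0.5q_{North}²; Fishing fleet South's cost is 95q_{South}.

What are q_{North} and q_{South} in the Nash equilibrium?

Fishing fleet North's profit: π = q_{North}(306 − (q_{North} + q_{South})) − 98q_{North} − 0.5q_{North}².
∂π/∂q_{North} = 208 − 3q_{North} − q_{South} = 0, so q_{North} = 208/3 − (1/3)q_{South}.
For South: ∂π/∂q_{South} = 211 − 2q_{South} − q_{North} = 0 ⇒ q_{South} = 105.5 − 0.5q_{North}.
Solving the two reaction functions simultaneously: (1 − (−1/3)(−0.5))q_{North} = 208/3 − (1/3)·105.5, so (5/6)q_{North} = 205/6 and q_{North} = 41.
Then q_{South} = 105.5 − 0.5·41 = 85.

41, 85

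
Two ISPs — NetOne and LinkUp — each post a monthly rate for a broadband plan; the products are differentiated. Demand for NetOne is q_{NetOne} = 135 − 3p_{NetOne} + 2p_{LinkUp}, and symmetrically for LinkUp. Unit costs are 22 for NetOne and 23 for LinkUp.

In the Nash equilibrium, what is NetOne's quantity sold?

NetOne's profit: π = (p_{NetOne} − 22)(135 − 3p_{NetOne} + 2p_{LinkUp}).
∂π/∂p_{NetOne} = 201 − 6p_{NetOne} + 2p_{LinkUp} = 0 ⇒ p_{NetOne} = 33.5 + (1/3)p_{LinkUp}.
Similarly p_{LinkUp} = 34 + (1/3)p_{NetOne}.
Substituting the second reaction function into the first: p_{NetOne} = 33.5 + (1/3)(34 + (1/3)p_{NetOne}), which gives (8/9)p_{NetOne} = 269/6 ⇒ p_{NetOne} = 50.4375.
Then p_{LinkUp} = 34 + (1/3)·50.4375 = 50.8125.
q_{NetOne} = 135 − 3·50.4375 + 2·50.8125 = 85.3125.

85.3125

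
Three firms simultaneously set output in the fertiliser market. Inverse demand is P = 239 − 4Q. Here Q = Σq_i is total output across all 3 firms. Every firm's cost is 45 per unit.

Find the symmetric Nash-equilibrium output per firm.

A representative firm's profit is π_i = q_i(239 − 4Q) − 45q_i, with Q = q_i + Σ_{j≠i} q_j.
First-order condition: 194 − 8q_i − 4Σ_{j≠i} q_j = 0.
In a symmetric equilibrium every firm chooses the same q, so Σ_{j≠i} q_j = 2q. The condition becomes 194 − 16q = 0, giving q = 194/16 = 12.125.

12.125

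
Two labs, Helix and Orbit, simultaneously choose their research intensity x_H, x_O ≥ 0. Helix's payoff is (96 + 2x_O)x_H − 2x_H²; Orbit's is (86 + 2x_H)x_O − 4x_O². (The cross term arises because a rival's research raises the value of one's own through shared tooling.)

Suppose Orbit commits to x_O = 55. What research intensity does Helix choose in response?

51.5

Expanding Helix's payoff: 96x_H + 2x_Ox_H − 2x_H².
∂π/∂x_H = 96 + 2x_O − 4x_H = 0, so x_H = 24 + 0.5x_O.
At x_O = 55: x_H = 24 + 0.5·55 = 51.5.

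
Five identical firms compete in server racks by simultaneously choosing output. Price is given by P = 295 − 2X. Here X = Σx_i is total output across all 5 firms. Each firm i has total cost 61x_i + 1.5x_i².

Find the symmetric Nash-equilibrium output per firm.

15.6

A representative firm's profit is π_i = x_i(295 − 2X) − 61x_i − 1.5x_i², with X = x_i + Σ_{j≠i} x_j.
First-order condition: 234 − 7x_i − 2Σ_{j≠i} x_j = 0.
With identical firms, set every x_j = x: then 234 − 7x − 8x = 0, i.e. x = 234/15 = 15.6.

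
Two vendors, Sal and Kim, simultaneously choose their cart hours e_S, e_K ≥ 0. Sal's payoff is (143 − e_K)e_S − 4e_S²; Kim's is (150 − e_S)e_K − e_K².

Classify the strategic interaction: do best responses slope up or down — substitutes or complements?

Expanding Sal's payoff: 143e_S − e_Ke_S − 4e_S².
∂π/∂e_S = 143 − e_K − 8e_S = 0, so e_S = 17.875 − 0.125e_K.
The best-response slope de_S/de_K = −0.125 < 0: the reaction function is downward-sloping, so the choices are strategic substitutes.

strategic substitutes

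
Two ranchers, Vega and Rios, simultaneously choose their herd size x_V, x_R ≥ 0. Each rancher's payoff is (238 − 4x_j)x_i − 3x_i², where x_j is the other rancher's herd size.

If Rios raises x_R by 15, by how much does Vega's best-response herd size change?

-10

Vega's payoff is (238 − 4x_R)x_V − 3x_V².
∂π/∂x_V = 238 − 4x_R − 6x_V = 0, so x_V = 119/3 − (2/3)x_R.
The reaction-function slope is −2/3, so a 15-unit rise in x_R moves x_V by −2/3 × 15 = −10. Vega's best response falls — the actions are strategic substitutes.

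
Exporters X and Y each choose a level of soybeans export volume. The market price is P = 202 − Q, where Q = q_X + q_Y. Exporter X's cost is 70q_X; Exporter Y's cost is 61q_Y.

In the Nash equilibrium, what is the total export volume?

Exporter X's profit: π = q_X(202 − (q_X + q_Y)) − 70q_X.
∂π/∂q_X = 132 − 2q_X − q_Y = 0, so q_X = 66 − 0.5q_Y.
By the same steps for Y: q_Y = 70.5 − 0.5q_X.
Plugging q_Y into X's best response: q_X = 66 − 0.5(70.5 − 0.5q_X) ⇒ 0.75q_X = 30.75, so q_X = 41.
Then q_Y = 70.5 − 0.5·41 = 50.
Total export volume: 41 + 50 = 91.

91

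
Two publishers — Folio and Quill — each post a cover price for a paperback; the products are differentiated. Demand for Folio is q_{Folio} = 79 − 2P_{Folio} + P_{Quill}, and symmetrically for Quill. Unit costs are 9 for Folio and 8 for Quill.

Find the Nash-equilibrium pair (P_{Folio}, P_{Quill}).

32.2, 31.8

Folio's profit: π = (P_{Folio} − 9)(79 − 2P_{Folio} + P_{Quill}).
∂π/∂P_{Folio} = 97 − 4P_{Folio} + P_{Quill} = 0 ⇒ P_{Folio} = 24.25 + 0.25P_{Quill}.
Similarly P_{Quill} = 23.75 + 0.25P_{Folio}.
Plugging P_{Quill} into Folio's best response: P_{Folio} = 24.25 + 0.25(23.75 + 0.25P_{Folio}) ⇒ 0.9375P_{Folio} = 30.1875, so P_{Folio} = 32.2.
Then P_{Quill} = 23.75 + 0.25·32.2 = 31.8.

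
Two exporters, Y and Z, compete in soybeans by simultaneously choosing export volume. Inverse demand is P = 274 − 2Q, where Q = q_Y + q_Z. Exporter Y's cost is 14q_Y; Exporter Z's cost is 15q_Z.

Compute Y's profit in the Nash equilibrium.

3784.5

Exporter Y's profit: π = q_Y(274 − 2(q_Y + q_Z)) − 14q_Y.
∂π/∂q_Y = 260 − 4q_Y − 2q_Z = 0, so q_Y = 65 − 0.5q_Z.
By the same steps for Z: q_Z = 64.75 − 0.5q_Y.
Plugging q_Z into Y's best response: q_Y = 65 − 0.5(64.75 − 0.5q_Y) ⇒ 0.75q_Y = 32.625, so q_Y = 43.5.
Then q_Z = 64.75 − 0.5·43.5 = 43.
Price P = 274 − 2·86.5 = 101.
Y's profit: (101 − 14)·43.5 = 3784.5.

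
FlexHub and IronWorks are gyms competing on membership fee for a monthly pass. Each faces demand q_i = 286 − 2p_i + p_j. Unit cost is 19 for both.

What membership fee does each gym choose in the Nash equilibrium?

108

FlexHub's profit: π = (p_{FlexHub} − 19)(286 − 2p_{FlexHub} + p_{IronWorks}).
∂π/∂p_{FlexHub} = 324 − 4p_{FlexHub} + p_{IronWorks} = 0 ⇒ p_{FlexHub} = 81 + 0.25p_{IronWorks}.
The game is symmetric, so in equilibrium p_{IronWorks} = p_{FlexHub}: the reaction function gives 0.75p_{FlexHub} = 81, hence p_{FlexHub} = 108.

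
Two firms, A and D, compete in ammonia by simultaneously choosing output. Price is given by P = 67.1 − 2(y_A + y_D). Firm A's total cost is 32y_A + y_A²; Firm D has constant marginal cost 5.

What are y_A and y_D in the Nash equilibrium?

Firm A's profit: π = y_A(67.1 − 2(y_A + y_D)) − 32y_A − y_A².
∂π/∂y_A = 35.1 − 6y_A − 2y_D = 0, so y_A = 5.85 − (1/3)y_D.
For D: ∂π/∂y_D = 62.1 − 4y_D − 2y_A = 0 ⇒ y_D = 15.525 − 0.5y_A.
Substituting the second reaction function into the first: y_A = 5.85 − (1/3)(15.525 − 0.5y_A), which gives (5/6)y_A = 0.675 ⇒ y_A = 0.81.
Then y_D = 15.525 − 0.5·0.81 = 15.12.

0.81, 15.12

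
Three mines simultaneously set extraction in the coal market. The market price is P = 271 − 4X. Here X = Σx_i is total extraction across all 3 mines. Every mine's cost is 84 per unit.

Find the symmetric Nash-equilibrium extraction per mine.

A representative mine's profit is π_i = x_i(271 − 4X) − 84x_i, with X = x_i + Σ_{j≠i} x_j.
First-order condition: 187 − 8x_i − 4Σ_{j≠i} x_j = 0.
In a symmetric equilibrium every mine chooses the same x, so Σ_{j≠i} x_j = 2x. The condition becomes 187 − 16x = 0, giving x = 187/16 = 11.6875.

11.6875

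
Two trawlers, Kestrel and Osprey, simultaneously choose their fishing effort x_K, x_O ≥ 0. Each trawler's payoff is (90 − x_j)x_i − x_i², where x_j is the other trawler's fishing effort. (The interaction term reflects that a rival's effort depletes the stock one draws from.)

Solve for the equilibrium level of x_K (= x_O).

30

Kestrel's payoff is (90 − x_O)x_K − x_K².
∂π/∂x_K = 90 − x_O − 2x_K = 0, so x_K = 45 − 0.5x_O.
The game is symmetric, so in equilibrium x_O = x_K: the reaction function gives 1.5x_K = 45, hence x_K = 30.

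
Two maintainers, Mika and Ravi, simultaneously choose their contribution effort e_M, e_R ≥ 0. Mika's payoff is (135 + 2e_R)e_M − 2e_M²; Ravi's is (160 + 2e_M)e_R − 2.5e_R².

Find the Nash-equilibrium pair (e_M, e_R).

Expanding Mika's payoff: 135e_M + 2e_Re_M − 2e_M².
∂π/∂e_M = 135 + 2e_R − 4e_M = 0, so e_M = 33.75 + 0.5e_R.
Likewise for Ravi: e_R = 32 + 0.4e_M.
Plugging e_R into Mika's best response: e_M = 33.75 + 0.5(32 + 0.4e_M) ⇒ 0.8e_M = 49.75, so e_M = 62.1875.
Then e_R = 32 + 0.4·62.1875 = 56.875.

62.1875, 56.875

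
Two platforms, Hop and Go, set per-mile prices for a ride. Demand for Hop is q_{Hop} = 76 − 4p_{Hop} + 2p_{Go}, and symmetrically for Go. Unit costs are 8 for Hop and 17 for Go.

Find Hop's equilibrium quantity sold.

44.8

Hop's profit: π = (p_{Hop} − 8)(76 − 4p_{Hop} + 2p_{Go}).
∂π/∂p_{Hop} = 108 − 8p_{Hop} + 2p_{Go} = 0 ⇒ p_{Hop} = 13.5 + 0.25p_{Go}.
Similarly p_{Go} = 18 + 0.25p_{Hop}.
Solving the two reaction functions simultaneously: (1 − (0.25)(0.25))p_{Hop} = 13.5 + 0.25·18, so 0.9375p_{Hop} = 18 and p_{Hop} = 19.2.
Then p_{Go} = 18 + 0.25·19.2 = 22.8.
q_{Hop} = 76 − 4·19.2 + 2·22.8 = 44.8.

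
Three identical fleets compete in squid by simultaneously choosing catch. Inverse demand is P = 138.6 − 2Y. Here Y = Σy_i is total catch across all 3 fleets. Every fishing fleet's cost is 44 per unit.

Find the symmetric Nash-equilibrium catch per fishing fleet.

A representative fishing fleet's profit is π_i = y_i(138.6 − 2Y) − 44y_i, with Y = y_i + Σ_{j≠i} y_j.
First-order condition: 94.6 − 4y_i − 2Σ_{j≠i} y_j = 0.
With identical fishing fleets, set every y_j = y: then 94.6 − 4y − 4y = 0, i.e. y = 94.6/8 = 11.825.

11.825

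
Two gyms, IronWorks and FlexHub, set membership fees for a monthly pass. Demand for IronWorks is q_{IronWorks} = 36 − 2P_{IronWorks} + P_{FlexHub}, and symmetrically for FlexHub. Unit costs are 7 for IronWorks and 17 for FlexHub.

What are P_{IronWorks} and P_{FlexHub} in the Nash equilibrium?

IronWorks's profit: π = (P_{IronWorks} − 7)(36 − 2P_{IronWorks} + P_{FlexHub}).
∂π/∂P_{IronWorks} = 50 − 4P_{IronWorks} + P_{FlexHub} = 0 ⇒ P_{IronWorks} = 12.5 + 0.25P_{FlexHub}.
Similarly P_{FlexHub} = 17.5 + 0.25P_{IronWorks}.
Solving the two reaction functions simultaneously: (1 − (0.25)(0.25))P_{IronWorks} = 12.5 + 0.25·17.5, so 0.9375P_{IronWorks} = 16.875 and P_{IronWorks} = 18.
Then P_{FlexHub} = 17.5 + 0.25·18 = 22.

18, 22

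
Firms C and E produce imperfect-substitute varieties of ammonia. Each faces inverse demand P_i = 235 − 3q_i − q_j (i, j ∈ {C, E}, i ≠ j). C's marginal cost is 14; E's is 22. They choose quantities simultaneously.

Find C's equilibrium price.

109.4

Firm C's profit: π = q_C(235 − 3q_C − q_E) − 14q_C.
∂π/∂q_C = 221 − 6q_C − q_E = 0 ⇒ q_C = 221/6 − (1/6)q_E.
Similarly q_E = 35.5 − (1/6)q_C.
Solving the two reaction functions simultaneously: (1 − (−1/6)(−1/6))q_C = 221/6 − (1/6)·35.5, so (35/36)q_C = 371/12 and q_C = 31.8.
Then q_E = 35.5 − (1/6)·31.8 = 30.2.
P_C = 235 − 3·31.8 − 30.2 = 109.4.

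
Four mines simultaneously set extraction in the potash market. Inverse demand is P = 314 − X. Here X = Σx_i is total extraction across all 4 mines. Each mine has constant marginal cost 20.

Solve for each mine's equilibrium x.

A representative mine's profit is π_i = x_i(314 − X) − 20x_i, with X = x_i + Σ_{j≠i} x_j.
First-order condition: 294 − 2x_i − Σ_{j≠i} x_j = 0.
Imposing symmetry (x_j = x for all j) turns Σ_{j≠i} x_j into 3x, so 294 = 5x and x = 58.8.

58.8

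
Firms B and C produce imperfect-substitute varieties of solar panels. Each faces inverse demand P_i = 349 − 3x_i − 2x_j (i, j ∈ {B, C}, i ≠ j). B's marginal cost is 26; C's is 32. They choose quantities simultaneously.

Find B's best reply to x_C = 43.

39.5

Firm B's profit: π = x_B(349 − 3x_B − 2x_C) − 26x_B.
∂π/∂x_B = 323 − 6x_B − 2x_C = 0 ⇒ x_B = 323/6 − (1/3)x_C.
At x_C = 43: x_B = 323/6 − (1/3)·43 = 39.5.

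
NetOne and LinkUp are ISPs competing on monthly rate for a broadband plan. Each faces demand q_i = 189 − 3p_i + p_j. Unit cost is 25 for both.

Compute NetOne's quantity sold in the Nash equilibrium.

83.4

NetOne's profit: π = (p_{NetOne} − 25)(189 − 3p_{NetOne} + p_{LinkUp}).
∂π/∂p_{NetOne} = 264 − 6p_{NetOne} + p_{LinkUp} = 0 ⇒ p_{NetOne} = 44 + (1/6)p_{LinkUp}.
By symmetry p_{LinkUp} = p_{NetOne}; substituting into the reaction function, (5/6)p_{NetOne} = 44 and p_{NetOne} = 52.8.
q_{NetOne} = 189 − 3·52.8 + 52.8 = 83.4.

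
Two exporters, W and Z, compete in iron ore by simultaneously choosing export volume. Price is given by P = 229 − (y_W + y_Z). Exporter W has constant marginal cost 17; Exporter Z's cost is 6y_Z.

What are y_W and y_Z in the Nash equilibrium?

67, 78

Exporter W's profit: π = y_W(229 − (y_W + y_Z)) − 17y_W.
∂π/∂y_W = 212 − 2y_W − y_Z = 0, so y_W = 106 − 0.5y_Z.
By the same steps for Z: y_Z = 111.5 − 0.5y_W.
Plugging y_Z into W's best response: y_W = 106 − 0.5(111.5 − 0.5y_W) ⇒ 0.75y_W = 50.25, so y_W = 67.
Then y_Z = 111.5 − 0.5·67 = 78.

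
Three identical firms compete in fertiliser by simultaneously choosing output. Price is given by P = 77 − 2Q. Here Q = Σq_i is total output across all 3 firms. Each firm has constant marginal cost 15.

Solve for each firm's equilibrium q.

A representative firm's profit is π_i = q_i(77 − 2Q) − 15q_i, with Q = q_i + Σ_{j≠i} q_j.
First-order condition: 62 − 4q_i − 2Σ_{j≠i} q_j = 0.
With identical firms, set every q_j = q: then 62 − 4q − 4q = 0, i.e. q = 62/8 = 7.75.

7.75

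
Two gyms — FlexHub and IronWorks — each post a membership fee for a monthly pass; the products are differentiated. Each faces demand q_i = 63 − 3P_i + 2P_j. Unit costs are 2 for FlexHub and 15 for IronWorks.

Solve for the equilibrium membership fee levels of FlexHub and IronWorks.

19.6875, 24.5625

FlexHub's profit: π = (P_{FlexHub} − 2)(63 − 3P_{FlexHub} + 2P_{IronWorks}).
∂π/∂P_{FlexHub} = 69 − 6P_{FlexHub} + 2P_{IronWorks} = 0 ⇒ P_{FlexHub} = 11.5 + (1/3)P_{IronWorks}.
Similarly P_{IronWorks} = 18 + (1/3)P_{FlexHub}.
Plugging P_{IronWorks} into FlexHub's best response: P_{FlexHub} = 11.5 + (1/3)(18 + (1/3)P_{FlexHub}) ⇒ (8/9)P_{FlexHub} = 17.5, so P_{FlexHub} = 19.6875.
Then P_{IronWorks} = 18 + (1/3)·19.6875 = 24.5625.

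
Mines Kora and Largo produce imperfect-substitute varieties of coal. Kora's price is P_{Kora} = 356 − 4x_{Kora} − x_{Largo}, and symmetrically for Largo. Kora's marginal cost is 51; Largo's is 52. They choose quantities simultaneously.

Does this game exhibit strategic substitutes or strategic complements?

strategic substitutes

Mine Kora's profit: π = x_{Kora}(356 − 4x_{Kora} − x_{Largo}) − 51x_{Kora}.
∂π/∂x_{Kora} = 305 − 8x_{Kora} − x_{Largo} = 0 ⇒ x_{Kora} = 38.125 − 0.125x_{Largo}.
The best-response slope dx_{Kora}/dx_{Largo} = −0.125 < 0: the reaction function is downward-sloping, so the choices are strategic substitutes.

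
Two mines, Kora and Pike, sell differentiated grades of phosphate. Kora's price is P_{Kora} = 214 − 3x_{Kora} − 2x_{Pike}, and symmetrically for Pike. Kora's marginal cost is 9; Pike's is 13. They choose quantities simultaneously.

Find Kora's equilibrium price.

Mine Kora's profit: π = x_{Kora}(214 − 3x_{Kora} − 2x_{Pike}) − 9x_{Kora}.
∂π/∂x_{Kora} = 205 − 6x_{Kora} − 2x_{Pike} = 0 ⇒ x_{Kora} = 205/6 − (1/3)x_{Pike}.
Similarly x_{Pike} = 33.5 − (1/3)x_{Kora}.
Plugging x_{Pike} into Kora's best response: x_{Kora} = 205/6 − (1/3)(33.5 − (1/3)x_{Kora}) ⇒ (8/9)x_{Kora} = 23, so x_{Kora} = 25.875.
Then x_{Pike} = 33.5 − (1/3)·25.875 = 24.875.
P_{Kora} = 214 − 3·25.875 − 2·24.875 = 86.625.

86.625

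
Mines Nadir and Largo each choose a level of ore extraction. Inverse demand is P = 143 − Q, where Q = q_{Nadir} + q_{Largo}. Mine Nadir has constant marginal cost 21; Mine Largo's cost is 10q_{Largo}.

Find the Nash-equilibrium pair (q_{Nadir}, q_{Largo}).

Mine Nadir's profit: π = q_{Nadir}(143 − (q_{Nadir} + q_{Largo})) − 21q_{Nadir}.
∂π/∂q_{Nadir} = 122 − 2q_{Nadir} − q_{Largo} = 0, so q_{Nadir} = 61 − 0.5q_{Largo}.
By the same steps for Largo: q_{Largo} = 66.5 − 0.5q_{Nadir}.
Plugging q_{Largo} into Nadir's best response: q_{Nadir} = 61 − 0.5(66.5 − 0.5q_{Nadir}) ⇒ 0.75q_{Nadir} = 27.75, so q_{Nadir} = 37.
Then q_{Largo} = 66.5 − 0.5·37 = 48.

37, 48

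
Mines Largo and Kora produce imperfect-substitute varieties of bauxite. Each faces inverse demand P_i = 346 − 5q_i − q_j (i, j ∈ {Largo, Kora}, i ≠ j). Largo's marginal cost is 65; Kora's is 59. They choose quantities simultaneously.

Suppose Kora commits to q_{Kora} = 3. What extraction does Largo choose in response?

Mine Largo's profit: π = q_{Largo}(346 − 5q_{Largo} − q_{Kora}) − 65q_{Largo}.
∂π/∂q_{Largo} = 281 − 10q_{Largo} − q_{Kora} = 0 ⇒ q_{Largo} = 28.1 − 0.1q_{Kora}.
At q_{Kora} = 3: q_{Largo} = 28.1 − 0.1·3 = 27.8.

27.8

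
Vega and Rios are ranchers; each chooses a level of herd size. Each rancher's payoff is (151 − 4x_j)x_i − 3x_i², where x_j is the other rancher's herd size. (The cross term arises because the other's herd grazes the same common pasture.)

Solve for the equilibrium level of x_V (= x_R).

15.1

Vega's payoff is (151 − 4x_R)x_V − 3x_V².
∂π/∂x_V = 151 − 4x_R − 6x_V = 0, so x_V = 151/6 − (2/3)x_R.
By symmetry x_R = x_V; substituting into the reaction function, (5/3)x_V = 151/6 and x_V = 15.1.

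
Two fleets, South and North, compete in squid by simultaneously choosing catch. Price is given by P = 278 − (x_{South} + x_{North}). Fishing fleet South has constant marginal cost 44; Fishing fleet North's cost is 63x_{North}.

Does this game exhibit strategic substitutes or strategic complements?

strategic substitutes

Fishing fleet South's profit: π = x_{South}(278 − (x_{South} + x_{North})) − 44x_{South}.
∂π/∂x_{South} = 234 − 2x_{South} − x_{North} = 0, so x_{South} = 117 − 0.5x_{North}.
The best-response slope dx_{South}/dx_{North} = −0.5 < 0: the reaction function is downward-sloping, so the choices are strategic substitutes.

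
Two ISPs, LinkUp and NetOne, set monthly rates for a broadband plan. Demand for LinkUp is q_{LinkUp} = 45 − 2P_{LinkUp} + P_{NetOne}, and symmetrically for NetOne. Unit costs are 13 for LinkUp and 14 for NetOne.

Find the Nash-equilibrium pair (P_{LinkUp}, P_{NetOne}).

LinkUp's profit: π = (P_{LinkUp} − 13)(45 − 2P_{LinkUp} + P_{NetOne}).
∂π/∂P_{LinkUp} = 71 − 4P_{LinkUp} + P_{NetOne} = 0 ⇒ P_{LinkUp} = 17.75 + 0.25P_{NetOne}.
Similarly P_{NetOne} = 18.25 + 0.25P_{LinkUp}.
Substituting the second reaction function into the first: P_{LinkUp} = 17.75 + 0.25(18.25 + 0.25P_{LinkUp}), which gives 0.9375P_{LinkUp} = 22.3125 ⇒ P_{LinkUp} = 23.8.
Then P_{NetOne} = 18.25 + 0.25·23.8 = 24.2.

23.8, 24.2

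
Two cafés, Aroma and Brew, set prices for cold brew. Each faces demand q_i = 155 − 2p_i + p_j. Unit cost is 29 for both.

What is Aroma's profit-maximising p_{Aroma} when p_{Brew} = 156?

92.25

Aroma's profit: π = (p_{Aroma} − 29)(155 − 2p_{Aroma} + p_{Brew}).
∂π/∂p_{Aroma} = 213 − 4p_{Aroma} + p_{Brew} = 0 ⇒ p_{Aroma} = 53.25 + 0.25p_{Brew}.
At p_{Brew} = 156: p_{Aroma} = 53.25 + 0.25·156 = 92.25.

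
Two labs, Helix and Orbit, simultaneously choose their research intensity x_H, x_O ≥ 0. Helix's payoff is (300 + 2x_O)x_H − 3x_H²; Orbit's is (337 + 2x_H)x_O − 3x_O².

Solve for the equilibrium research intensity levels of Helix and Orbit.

Expanding Helix's payoff: 300x_H + 2x_Ox_H − 3x_H².
∂π/∂x_H = 300 + 2x_O − 6x_H = 0, so x_H = 50 + (1/3)x_O.
Likewise for Orbit: x_O = 337/6 + (1/3)x_H.
Solving the two reaction functions simultaneously: (1 − (1/3)(1/3))x_H = 50 + (1/3)·(337/6), so (8/9)x_H = 1237/18 and x_H = 77.3125.
Then x_O = 337/6 + (1/3)·77.3125 = 81.9375.

77.3125, 81.9375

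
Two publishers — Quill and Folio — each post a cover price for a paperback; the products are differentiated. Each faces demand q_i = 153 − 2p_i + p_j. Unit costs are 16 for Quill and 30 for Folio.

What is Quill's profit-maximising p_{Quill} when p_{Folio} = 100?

Quill's profit: π = (p_{Quill} − 16)(153 − 2p_{Quill} + p_{Folio}).
∂π/∂p_{Quill} = 185 − 4p_{Quill} + p_{Folio} = 0 ⇒ p_{Quill} = 46.25 + 0.25p_{Folio}.
At p_{Folio} = 100: p_{Quill} = 46.25 + 0.25·100 = 71.25.

71.25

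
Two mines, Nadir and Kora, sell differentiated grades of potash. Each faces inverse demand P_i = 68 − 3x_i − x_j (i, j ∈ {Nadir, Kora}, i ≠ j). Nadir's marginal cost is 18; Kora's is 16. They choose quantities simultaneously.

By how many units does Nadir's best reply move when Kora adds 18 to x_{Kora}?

Mine Nadir's profit: π = x_{Nadir}(68 − 3x_{Nadir} − x_{Kora}) − 18x_{Nadir}.
∂π/∂x_{Nadir} = 50 − 6x_{Nadir} − x_{Kora} = 0 ⇒ x_{Nadir} = 25/3 − (1/6)x_{Kora}.
The reaction-function slope is −1/6, so an 18-unit rise in x_{Kora} moves x_{Nadir} by −1/6 × 18 = −3. Nadir's best response falls — the actions are strategic substitutes.

-3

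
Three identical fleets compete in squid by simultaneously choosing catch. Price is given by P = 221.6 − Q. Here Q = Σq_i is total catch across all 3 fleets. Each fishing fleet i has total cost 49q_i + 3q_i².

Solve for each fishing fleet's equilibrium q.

A representative fishing fleet's profit is π_i = q_i(221.6 − Q) − 49q_i − 3q_i², with Q = q_i + Σ_{j≠i} q_j.
First-order condition: 172.6 − 8q_i − Σ_{j≠i} q_j = 0.
Imposing symmetry (q_j = q for all j) turns Σ_{j≠i} q_j into 2q, so 172.6 = 10q and q = 17.26.

17.26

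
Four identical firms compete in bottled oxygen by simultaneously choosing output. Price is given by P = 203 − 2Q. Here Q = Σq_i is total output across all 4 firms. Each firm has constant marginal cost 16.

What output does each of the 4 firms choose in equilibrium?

18.7

A representative firm's profit is π_i = q_i(203 − 2Q) − 16q_i, with Q = q_i + Σ_{j≠i} q_j.
First-order condition: 187 − 4q_i − 2Σ_{j≠i} q_j = 0.
Imposing symmetry (q_j = q for all j) turns Σ_{j≠i} q_j into 3q, so 187 = 10q and q = 18.7.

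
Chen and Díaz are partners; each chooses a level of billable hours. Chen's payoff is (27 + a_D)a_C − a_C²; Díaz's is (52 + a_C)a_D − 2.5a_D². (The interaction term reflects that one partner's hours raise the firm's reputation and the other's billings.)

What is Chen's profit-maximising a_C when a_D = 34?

Expanding Chen's payoff: 27a_C + a_Da_C − a_C².
∂π/∂a_C = 27 + a_D − 2a_C = 0, so a_C = 13.5 + 0.5a_D.
At a_D = 34: a_C = 13.5 + 0.5·34 = 30.5.

30.5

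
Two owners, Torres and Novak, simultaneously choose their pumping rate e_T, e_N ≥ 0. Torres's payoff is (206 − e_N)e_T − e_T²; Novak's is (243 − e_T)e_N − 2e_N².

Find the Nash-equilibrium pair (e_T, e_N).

83, 40

Expanding Torres's payoff: 206e_T − e_Ne_T − e_T².
∂π/∂e_T = 206 − e_N − 2e_T = 0, so e_T = 103 − 0.5e_N.
Likewise for Novak: e_N = 60.75 − 0.25e_T.
Plugging e_N into Torres's best response: e_T = 103 − 0.5(60.75 − 0.25e_T) ⇒ 0.875e_T = 72.625, so e_T = 83.
Then e_N = 60.75 − 0.25·83 = 40.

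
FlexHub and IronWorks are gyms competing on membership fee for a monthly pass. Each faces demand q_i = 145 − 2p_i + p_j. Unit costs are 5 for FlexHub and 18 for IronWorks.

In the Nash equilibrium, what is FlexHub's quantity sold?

96.8

FlexHub's profit: π = (p_{FlexHub} − 5)(145 − 2p_{FlexHub} + p_{IronWorks}).
∂π/∂p_{FlexHub} = 155 − 4p_{FlexHub} + p_{IronWorks} = 0 ⇒ p_{FlexHub} = 38.75 + 0.25p_{IronWorks}.
Similarly p_{IronWorks} = 45.25 + 0.25p_{FlexHub}.
Plugging p_{IronWorks} into FlexHub's best response: p_{FlexHub} = 38.75 + 0.25(45.25 + 0.25p_{FlexHub}) ⇒ 0.9375p_{FlexHub} = 50.0625, so p_{FlexHub} = 53.4.
Then p_{IronWorks} = 45.25 + 0.25·53.4 = 58.6.
q_{FlexHub} = 145 − 2·53.4 + 58.6 = 96.8.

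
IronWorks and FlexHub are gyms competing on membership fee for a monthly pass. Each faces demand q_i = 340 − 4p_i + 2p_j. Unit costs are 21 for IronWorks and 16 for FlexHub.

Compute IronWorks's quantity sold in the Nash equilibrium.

196

IronWorks's profit: π = (p_{IronWorks} − 21)(340 − 4p_{IronWorks} + 2p_{FlexHub}).
∂π/∂p_{IronWorks} = 424 − 8p_{IronWorks} + 2p_{FlexHub} = 0 ⇒ p_{IronWorks} = 53 + 0.25p_{FlexHub}.
Similarly p_{FlexHub} = 50.5 + 0.25p_{IronWorks}.
Plugging p_{FlexHub} into IronWorks's best response: p_{IronWorks} = 53 + 0.25(50.5 + 0.25p_{IronWorks}) ⇒ 0.9375p_{IronWorks} = 65.625, so p_{IronWorks} = 70.
Then p_{FlexHub} = 50.5 + 0.25·70 = 68.
q_{IronWorks} = 340 − 4·70 + 2·68 = 196.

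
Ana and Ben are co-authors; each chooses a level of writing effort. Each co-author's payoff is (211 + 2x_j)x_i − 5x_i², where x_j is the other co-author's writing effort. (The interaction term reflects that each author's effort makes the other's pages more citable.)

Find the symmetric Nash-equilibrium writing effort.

Ana's payoff is (211 + 2x_B)x_A − 5x_A².
∂π/∂x_A = 211 + 2x_B − 10x_A = 0, so x_A = 21.1 + 0.2x_B.
Setting x_A = x_B in the reaction function: x_A = 21.1 + 0.2x_A, so x_A = 21.1 / 0.8 = 26.375.

26.375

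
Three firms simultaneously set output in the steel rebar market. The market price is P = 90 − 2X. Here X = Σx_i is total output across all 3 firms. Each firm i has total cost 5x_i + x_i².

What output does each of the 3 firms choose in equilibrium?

8.5

A representative firm's profit is π_i = x_i(90 − 2X) − 5x_i − x_i², with X = x_i + Σ_{j≠i} x_j.
First-order condition: 85 − 6x_i − 2Σ_{j≠i} x_j = 0.
With identical firms, set every x_j = x: then 85 − 6x − 4x = 0, i.e. x = 85/10 = 8.5.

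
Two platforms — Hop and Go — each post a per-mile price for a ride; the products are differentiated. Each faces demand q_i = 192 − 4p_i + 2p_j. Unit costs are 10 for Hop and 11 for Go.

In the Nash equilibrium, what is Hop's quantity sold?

Hop's profit: π = (p_{Hop} − 10)(192 − 4p_{Hop} + 2p_{Go}).
∂π/∂p_{Hop} = 232 − 8p_{Hop} + 2p_{Go} = 0 ⇒ p_{Hop} = 29 + 0.25p_{Go}.
Similarly p_{Go} = 29.5 + 0.25p_{Hop}.
Substituting the second reaction function into the first: p_{Hop} = 29 + 0.25(29.5 + 0.25p_{Hop}), which gives 0.9375p_{Hop} = 36.375 ⇒ p_{Hop} = 38.8.
Then p_{Go} = 29.5 + 0.25·38.8 = 39.2.
q_{Hop} = 192 − 4·38.8 + 2·39.2 = 115.2.

115.2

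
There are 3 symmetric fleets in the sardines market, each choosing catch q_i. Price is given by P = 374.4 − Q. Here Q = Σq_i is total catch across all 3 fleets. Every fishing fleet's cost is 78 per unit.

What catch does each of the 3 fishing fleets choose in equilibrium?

74.1

A representative fishing fleet's profit is π_i = q_i(374.4 − Q) − 78q_i, with Q = q_i + Σ_{j≠i} q_j.
First-order condition: 296.4 − 2q_i − Σ_{j≠i} q_j = 0.
With identical fishing fleets, set every q_j = q: then 296.4 − 2q − 2q = 0, i.e. q = 296.4/4 = 74.1.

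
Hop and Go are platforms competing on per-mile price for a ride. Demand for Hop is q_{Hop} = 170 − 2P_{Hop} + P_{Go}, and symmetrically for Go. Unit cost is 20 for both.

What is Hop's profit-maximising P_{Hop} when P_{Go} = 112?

80.5

Hop's profit: π = (P_{Hop} − 20)(170 − 2P_{Hop} + P_{Go}).
∂π/∂P_{Hop} = 210 − 4P_{Hop} + P_{Go} = 0 ⇒ P_{Hop} = 52.5 + 0.25P_{Go}.
At P_{Go} = 112: P_{Hop} = 52.5 + 0.25·112 = 80.5.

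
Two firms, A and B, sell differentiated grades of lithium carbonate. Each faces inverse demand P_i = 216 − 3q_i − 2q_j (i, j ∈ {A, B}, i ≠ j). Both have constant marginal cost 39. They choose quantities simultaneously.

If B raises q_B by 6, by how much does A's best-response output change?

-2

Firm A's profit: π = q_A(216 − 3q_A − 2q_B) − 39q_A.
∂π/∂q_A = 177 − 6q_A − 2q_B = 0 ⇒ q_A = 29.5 − (1/3)q_B.
The reaction-function slope is −1/3, so a 6-unit rise in q_B moves q_A by −1/3 × 6 = −2. A's best response falls — the actions are strategic substitutes.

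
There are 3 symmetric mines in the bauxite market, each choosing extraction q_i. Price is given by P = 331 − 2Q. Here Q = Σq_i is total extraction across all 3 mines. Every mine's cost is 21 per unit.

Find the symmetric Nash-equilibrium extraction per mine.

A representative mine's profit is π_i = q_i(331 − 2Q) − 21q_i, with Q = q_i + Σ_{j≠i} q_j.
First-order condition: 310 − 4q_i − 2Σ_{j≠i} q_j = 0.
With identical mines, set every q_j = q: then 310 − 4q − 4q = 0, i.e. q = 310/8 = 38.75.

38.75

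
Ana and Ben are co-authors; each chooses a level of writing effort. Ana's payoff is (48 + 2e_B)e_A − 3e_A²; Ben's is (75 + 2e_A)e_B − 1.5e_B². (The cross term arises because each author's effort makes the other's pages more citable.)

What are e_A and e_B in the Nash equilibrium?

Expanding Ana's payoff: 48e_A + 2e_Be_A − 3e_A².
∂π/∂e_A = 48 + 2e_B − 6e_A = 0, so e_A = 8 + (1/3)e_B.
Likewise for Ben: e_B = 25 + (2/3)e_A.
Substituting the second reaction function into the first: e_A = 8 + (1/3)(25 + (2/3)e_A), which gives (7/9)e_A = 49/3 ⇒ e_A = 21.
Then e_B = 25 + (2/3)·21 = 39.

21, 39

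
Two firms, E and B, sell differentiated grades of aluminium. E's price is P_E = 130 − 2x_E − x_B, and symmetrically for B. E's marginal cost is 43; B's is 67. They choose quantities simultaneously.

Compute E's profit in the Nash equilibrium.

Firm E's profit: π = x_E(130 − 2x_E − x_B) − 43x_E.
∂π/∂x_E = 87 − 4x_E − x_B = 0 ⇒ x_E = 21.75 − 0.25x_B.
Similarly x_B = 15.75 − 0.25x_E.
Plugging x_B into E's best response: x_E = 21.75 − 0.25(15.75 − 0.25x_E) ⇒ 0.9375x_E = 17.8125, so x_E = 19.
Then x_B = 15.75 − 0.25·19 = 11.
P_E = 130 − 2·19 − 11 = 81.
Profit = (81 − 43)·19 = 722.

722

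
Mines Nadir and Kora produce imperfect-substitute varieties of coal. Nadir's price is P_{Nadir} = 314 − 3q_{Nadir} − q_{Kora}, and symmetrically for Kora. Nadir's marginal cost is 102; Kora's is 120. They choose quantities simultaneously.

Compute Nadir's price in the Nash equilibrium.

Mine Nadir's profit: π = q_{Nadir}(314 − 3q_{Nadir} − q_{Kora}) − 102q_{Nadir}.
∂π/∂q_{Nadir} = 212 − 6q_{Nadir} − q_{Kora} = 0 ⇒ q_{Nadir} = 106/3 − (1/6)q_{Kora}.
Similarly q_{Kora} = 97/3 − (1/6)q_{Nadir}.
Solving the two reaction functions simultaneously: (1 − (−1/6)(−1/6))q_{Nadir} = 106/3 − (1/6)·(97/3), so (35/36)q_{Nadir} = 539/18 and q_{Nadir} = 30.8.
Then q_{Kora} = 97/3 − (1/6)·30.8 = 27.2.
P_{Nadir} = 314 − 3·30.8 − 27.2 = 194.4.

194.4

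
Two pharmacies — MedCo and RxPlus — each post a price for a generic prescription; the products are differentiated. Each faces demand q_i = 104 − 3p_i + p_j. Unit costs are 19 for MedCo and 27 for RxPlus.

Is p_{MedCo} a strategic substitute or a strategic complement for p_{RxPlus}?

MedCo's profit: π = (p_{MedCo} − 19)(104 − 3p_{MedCo} + p_{RxPlus}).
∂π/∂p_{MedCo} = 161 − 6p_{MedCo} + p_{RxPlus} = 0 ⇒ p_{MedCo} = 161/6 + (1/6)p_{RxPlus}.
The best-response slope dp_{MedCo}/dp_{RxPlus} = 1/6 > 0: the reaction function is upward-sloping, so the choices are strategic complements.

strategic complements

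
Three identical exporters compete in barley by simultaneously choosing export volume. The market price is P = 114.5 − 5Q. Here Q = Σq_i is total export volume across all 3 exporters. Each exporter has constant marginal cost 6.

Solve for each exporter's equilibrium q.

A representative exporter's profit is π_i = q_i(114.5 − 5Q) − 6q_i, with Q = q_i + Σ_{j≠i} q_j.
First-order condition: 108.5 − 10q_i − 5Σ_{j≠i} q_j = 0.
Imposing symmetry (q_j = q for all j) turns Σ_{j≠i} q_j into 2q, so 108.5 = 20q and q = 5.425.

5.425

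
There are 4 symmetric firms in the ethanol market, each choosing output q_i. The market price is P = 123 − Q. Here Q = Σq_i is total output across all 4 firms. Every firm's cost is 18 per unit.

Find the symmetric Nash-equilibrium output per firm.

A representative firm's profit is π_i = q_i(123 − Q) − 18q_i, with Q = q_i + Σ_{j≠i} q_j.
First-order condition: 105 − 2q_i − Σ_{j≠i} q_j = 0.
With identical firms, set every q_j = q: then 105 − 2q − 3q = 0, i.e. q = 105/5 = 21.

21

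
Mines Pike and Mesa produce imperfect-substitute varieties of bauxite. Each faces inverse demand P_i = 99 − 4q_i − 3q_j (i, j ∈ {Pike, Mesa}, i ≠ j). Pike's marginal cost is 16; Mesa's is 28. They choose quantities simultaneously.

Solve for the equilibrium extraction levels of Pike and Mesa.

8.2, 5.8

Mine Pike's profit: π = q_{Pike}(99 − 4q_{Pike} − 3q_{Mesa}) − 16q_{Pike}.
∂π/∂q_{Pike} = 83 − 8q_{Pike} − 3q_{Mesa} = 0 ⇒ q_{Pike} = 10.375 − 0.375q_{Mesa}.
Similarly q_{Mesa} = 8.875 − 0.375q_{Pike}.
Substituting the second reaction function into the first: q_{Pike} = 10.375 − 0.375(8.875 − 0.375q_{Pike}), which gives (55/64)q_{Pike} = 451/64 ⇒ q_{Pike} = 8.2.
Then q_{Mesa} = 8.875 − 0.375·8.2 = 5.8.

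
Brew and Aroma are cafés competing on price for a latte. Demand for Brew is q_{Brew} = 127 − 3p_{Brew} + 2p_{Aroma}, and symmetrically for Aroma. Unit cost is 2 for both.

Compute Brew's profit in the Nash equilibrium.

2929.6875

Brew's profit: π = (p_{Brew} − 2)(127 − 3p_{Brew} + 2p_{Aroma}).
∂π/∂p_{Brew} = 133 − 6p_{Brew} + 2p_{Aroma} = 0 ⇒ p_{Brew} = 133/6 + (1/3)p_{Aroma}.
By symmetry p_{Aroma} = p_{Brew}; substituting into the reaction function, (2/3)p_{Brew} = 133/6 and p_{Brew} = 33.25.
q_{Brew} = 127 − 3·33.25 + 2·33.25 = 93.75.
Profit = (33.25 − 2)·93.75 = 2929.6875.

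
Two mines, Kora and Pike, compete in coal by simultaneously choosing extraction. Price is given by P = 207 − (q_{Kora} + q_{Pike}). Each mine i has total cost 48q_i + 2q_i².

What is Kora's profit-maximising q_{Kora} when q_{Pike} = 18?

Mine Kora's profit: π = q_{Kora}(207 − (q_{Kora} + q_{Pike})) − 48q_{Kora} − 2q_{Kora}².
∂π/∂q_{Kora} = 159 − 6q_{Kora} − q_{Pike} = 0, so q_{Kora} = 26.5 − (1/6)q_{Pike}.
At q_{Pike} = 18: q_{Kora} = 26.5 − (1/6)·18 = 23.5.

23.5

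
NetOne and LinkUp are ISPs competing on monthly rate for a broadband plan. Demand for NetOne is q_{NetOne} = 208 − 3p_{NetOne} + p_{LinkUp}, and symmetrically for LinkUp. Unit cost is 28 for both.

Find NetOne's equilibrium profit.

NetOne's profit: π = (p_{NetOne} − 28)(208 − 3p_{NetOne} + p_{LinkUp}).
∂π/∂p_{NetOne} = 292 − 6p_{NetOne} + p_{LinkUp} = 0 ⇒ p_{NetOne} = 146/3 + (1/6)p_{LinkUp}.
By symmetry p_{LinkUp} = p_{NetOne}; substituting into the reaction function, (5/6)p_{NetOne} = 146/3 and p_{NetOne} = 58.4.
q_{NetOne} = 208 − 3·58.4 + 58.4 = 91.2.
Profit = (58.4 − 28)·91.2 = 2772.48.

2772.48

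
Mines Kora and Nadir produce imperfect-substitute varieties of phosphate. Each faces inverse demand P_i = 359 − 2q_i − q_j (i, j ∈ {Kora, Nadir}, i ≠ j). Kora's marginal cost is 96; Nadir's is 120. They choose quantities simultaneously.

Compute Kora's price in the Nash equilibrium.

204.4

Mine Kora's profit: π = q_{Kora}(359 − 2q_{Kora} − q_{Nadir}) − 96q_{Kora}.
∂π/∂q_{Kora} = 263 − 4q_{Kora} − q_{Nadir} = 0 ⇒ q_{Kora} = 65.75 − 0.25q_{Nadir}.
Similarly q_{Nadir} = 59.75 − 0.25q_{Kora}.
Substituting the second reaction function into the first: q_{Kora} = 65.75 − 0.25(59.75 − 0.25q_{Kora}), which gives 0.9375q_{Kora} = 50.8125 ⇒ q_{Kora} = 54.2.
Then q_{Nadir} = 59.75 − 0.25·54.2 = 46.2.
P_{Kora} = 359 − 2·54.2 − 46.2 = 204.4.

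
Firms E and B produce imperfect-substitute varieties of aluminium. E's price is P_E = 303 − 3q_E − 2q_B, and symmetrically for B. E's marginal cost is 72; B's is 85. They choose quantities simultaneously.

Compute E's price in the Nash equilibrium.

Firm E's profit: π = q_E(303 − 3q_E − 2q_B) − 72q_E.
∂π/∂q_E = 231 − 6q_E − 2q_B = 0 ⇒ q_E = 38.5 − (1/3)q_B.
Similarly q_B = 109/3 − (1/3)q_E.
Solving the two reaction functions simultaneously: (1 − (−1/3)(−1/3))q_E = 38.5 − (1/3)·(109/3), so (8/9)q_E = 475/18 and q_E = 29.6875.
Then q_B = 109/3 − (1/3)·29.6875 = 26.4375.
P_E = 303 − 3·29.6875 − 2·26.4375 = 161.0625.

161.0625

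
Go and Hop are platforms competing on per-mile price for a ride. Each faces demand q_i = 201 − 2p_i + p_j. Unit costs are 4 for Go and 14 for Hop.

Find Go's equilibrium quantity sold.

Go's profit: π = (p_{Go} − 4)(201 − 2p_{Go} + p_{Hop}).
∂π/∂p_{Go} = 209 − 4p_{Go} + p_{Hop} = 0 ⇒ p_{Go} = 52.25 + 0.25p_{Hop}.
Similarly p_{Hop} = 57.25 + 0.25p_{Go}.
Substituting the second reaction function into the first: p_{Go} = 52.25 + 0.25(57.25 + 0.25p_{Go}), which gives 0.9375p_{Go} = 66.5625 ⇒ p_{Go} = 71.
Then p_{Hop} = 57.25 + 0.25·71 = 75.
q_{Go} = 201 − 2·71 + 75 = 134.

134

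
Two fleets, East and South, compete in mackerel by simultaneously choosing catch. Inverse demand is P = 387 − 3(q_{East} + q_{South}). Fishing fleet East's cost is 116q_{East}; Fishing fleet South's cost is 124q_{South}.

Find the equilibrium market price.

209

Fishing fleet East's profit: π = q_{East}(387 − 3(q_{East} + q_{South})) − 116q_{East}.
∂π/∂q_{East} = 271 − 6q_{East} − 3q_{South} = 0, so q_{East} = 271/6 − 0.5q_{South}.
By the same steps for South: q_{South} = 263/6 − 0.5q_{East}.
Substituting the second reaction function into the first: q_{East} = 271/6 − 0.5(263/6 − 0.5q_{East}), which gives 0.75q_{East} = 23.25 ⇒ q_{East} = 31.
Then q_{South} = 263/6 − 0.5·31 = 85/3.
Equilibrium price: P = 387 − 3·(178/3) = 209.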